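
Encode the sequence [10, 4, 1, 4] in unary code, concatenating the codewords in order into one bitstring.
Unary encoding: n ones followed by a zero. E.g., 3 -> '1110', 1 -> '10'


Encode each number as n ones followed by a terminating 0:
  10 -> 11111111110 (11 bits)
  4 -> 11110 (5 bits)
  1 -> 10 (2 bits)
  4 -> 11110 (5 bits)
Total length = 11 + 5 + 2 + 5 = 23 bits.

Unary([10, 4, 1, 4]) = 11111111110111101011110 (23 bits)


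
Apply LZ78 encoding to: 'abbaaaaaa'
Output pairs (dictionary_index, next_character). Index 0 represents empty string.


LZ78 encoding steps:
Dictionary: {0: ''}
Step 1: w='' (idx 0), next='a' -> output (0, 'a'), add 'a' as idx 1
Step 2: w='' (idx 0), next='b' -> output (0, 'b'), add 'b' as idx 2
Step 3: w='b' (idx 2), next='a' -> output (2, 'a'), add 'ba' as idx 3
Step 4: w='a' (idx 1), next='a' -> output (1, 'a'), add 'aa' as idx 4
Step 5: w='aa' (idx 4), next='a' -> output (4, 'a'), add 'aaa' as idx 5


Encoded: [(0, 'a'), (0, 'b'), (2, 'a'), (1, 'a'), (4, 'a')]


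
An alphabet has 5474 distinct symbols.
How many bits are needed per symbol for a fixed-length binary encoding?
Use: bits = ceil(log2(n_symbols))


log2(5474) = 12.4184
Bracket: 2^12 = 4096 < 5474 <= 2^13 = 8192
So ceil(log2(5474)) = 13

bits = ceil(log2(5474)) = ceil(12.4184) = 13 bits


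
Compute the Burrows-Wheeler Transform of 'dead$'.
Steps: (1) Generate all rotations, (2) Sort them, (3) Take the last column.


Rotations (sorted):
  0: $dead -> last char: d
  1: ad$de -> last char: e
  2: d$dea -> last char: a
  3: dead$ -> last char: $
  4: ead$d -> last char: d


BWT = dea$d


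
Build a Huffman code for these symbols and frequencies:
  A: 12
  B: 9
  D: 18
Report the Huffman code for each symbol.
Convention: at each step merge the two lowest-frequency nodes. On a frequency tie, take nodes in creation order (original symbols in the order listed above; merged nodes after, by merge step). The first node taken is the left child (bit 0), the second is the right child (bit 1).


Huffman tree construction:
Step 1: Merge B(9) + A(12) = 21
Step 2: Merge D(18) + (B+A)(21) = 39
Read each symbol's code off the tree from the root (left child = 0, right child = 1).

Codes:
  A: 11 (length 2)
  B: 10 (length 2)
  D: 0 (length 1)
Average code length: 60/39 = 1.5385 bits/symbol


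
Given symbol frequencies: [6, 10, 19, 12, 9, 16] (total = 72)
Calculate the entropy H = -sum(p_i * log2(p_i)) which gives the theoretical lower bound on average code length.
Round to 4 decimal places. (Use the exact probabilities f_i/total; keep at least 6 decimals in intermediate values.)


Per-symbol terms -p_i * log2(p_i) with p_i = f_i/72:
  p = 6/72 = 0.083333: log2(p) = -3.584963, -p*log2(p) = 0.298747
  p = 10/72 = 0.138889: log2(p) = -2.847997, -p*log2(p) = 0.395555
  p = 19/72 = 0.263889: log2(p) = -1.921997, -p*log2(p) = 0.507194
  p = 12/72 = 0.166667: log2(p) = -2.584963, -p*log2(p) = 0.430827
  p = 9/72 = 0.125000: log2(p) = -3.000000, -p*log2(p) = 0.375000
  p = 16/72 = 0.222222: log2(p) = -2.169925, -p*log2(p) = 0.482206
H = 0.298747 + 0.395555 + 0.507194 + 0.430827 + 0.375000 + 0.482206 = 2.489529

H = 2.4895 bits/symbol


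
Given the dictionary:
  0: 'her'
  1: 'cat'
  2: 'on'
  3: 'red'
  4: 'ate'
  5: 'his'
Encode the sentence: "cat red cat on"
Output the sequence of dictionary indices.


Look up each word in the dictionary:
  'cat' -> 1
  'red' -> 3
  'cat' -> 1
  'on' -> 2

Encoded: [1, 3, 1, 2]


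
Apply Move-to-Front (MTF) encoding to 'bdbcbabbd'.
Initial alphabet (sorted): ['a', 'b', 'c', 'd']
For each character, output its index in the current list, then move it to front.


MTF encoding:
'b': index 1 in ['a', 'b', 'c', 'd'] -> ['b', 'a', 'c', 'd']
'd': index 3 in ['b', 'a', 'c', 'd'] -> ['d', 'b', 'a', 'c']
'b': index 1 in ['d', 'b', 'a', 'c'] -> ['b', 'd', 'a', 'c']
'c': index 3 in ['b', 'd', 'a', 'c'] -> ['c', 'b', 'd', 'a']
'b': index 1 in ['c', 'b', 'd', 'a'] -> ['b', 'c', 'd', 'a']
'a': index 3 in ['b', 'c', 'd', 'a'] -> ['a', 'b', 'c', 'd']
'b': index 1 in ['a', 'b', 'c', 'd'] -> ['b', 'a', 'c', 'd']
'b': index 0 in ['b', 'a', 'c', 'd'] -> ['b', 'a', 'c', 'd']
'd': index 3 in ['b', 'a', 'c', 'd'] -> ['d', 'b', 'a', 'c']


Output: [1, 3, 1, 3, 1, 3, 1, 0, 3]


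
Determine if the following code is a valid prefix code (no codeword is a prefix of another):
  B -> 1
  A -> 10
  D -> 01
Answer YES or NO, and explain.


Checking each pair (does one codeword prefix another?):
  B='1' vs A='10': prefix -- VIOLATION

NO -- this is NOT a valid prefix code. B (1) is a prefix of A (10).


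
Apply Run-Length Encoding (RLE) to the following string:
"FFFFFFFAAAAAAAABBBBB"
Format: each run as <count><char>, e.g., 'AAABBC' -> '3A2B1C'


Scanning runs left to right:
  i=0: run of 'F' x 7 -> '7F'
  i=7: run of 'A' x 8 -> '8A'
  i=15: run of 'B' x 5 -> '5B'

RLE = 7F8A5B


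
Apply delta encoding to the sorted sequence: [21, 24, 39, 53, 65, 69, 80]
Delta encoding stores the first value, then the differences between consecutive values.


First value: 21
Deltas:
  24 - 21 = 3
  39 - 24 = 15
  53 - 39 = 14
  65 - 53 = 12
  69 - 65 = 4
  80 - 69 = 11


Delta encoded: [21, 3, 15, 14, 12, 4, 11]


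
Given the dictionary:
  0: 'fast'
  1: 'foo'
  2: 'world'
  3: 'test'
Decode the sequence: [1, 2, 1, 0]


Look up each index in the dictionary:
  1 -> 'foo'
  2 -> 'world'
  1 -> 'foo'
  0 -> 'fast'

Decoded: "foo world foo fast"


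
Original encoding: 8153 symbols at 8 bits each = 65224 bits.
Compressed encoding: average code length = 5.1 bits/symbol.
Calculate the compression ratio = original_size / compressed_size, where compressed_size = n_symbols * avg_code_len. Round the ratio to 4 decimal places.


original_size = n_symbols * orig_bits = 8153 * 8 = 65224 bits
compressed_size = n_symbols * avg_code_len = 8153 * 5.1 = 41580.3 bits
ratio = original_size / compressed_size = 65224 / 41580.3 = 1.5686

Compression ratio = 1.5686


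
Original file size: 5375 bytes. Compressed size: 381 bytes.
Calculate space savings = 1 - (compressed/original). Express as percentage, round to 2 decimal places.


ratio = compressed/original = 381/5375 = 0.070884
savings = 1 - ratio = 1 - 0.070884 = 0.929116
as a percentage: 0.929116 * 100 = 92.91%

Space savings = 1 - 381/5375 = 92.91%


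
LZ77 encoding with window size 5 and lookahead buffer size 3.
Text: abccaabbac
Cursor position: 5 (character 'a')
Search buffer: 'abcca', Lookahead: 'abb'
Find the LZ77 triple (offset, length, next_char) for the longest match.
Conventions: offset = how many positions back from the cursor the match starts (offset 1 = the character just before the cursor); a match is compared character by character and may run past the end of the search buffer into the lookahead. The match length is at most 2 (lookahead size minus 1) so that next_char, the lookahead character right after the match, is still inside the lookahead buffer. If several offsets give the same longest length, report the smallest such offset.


Try each offset into the search buffer:
  offset=1 (pos 4, char 'a'): match length 1
  offset=2 (pos 3, char 'c'): match length 0
  offset=3 (pos 2, char 'c'): match length 0
  offset=4 (pos 1, char 'b'): match length 0
  offset=5 (pos 0, char 'a'): match length 2
Longest match has length 2 at offset 5.
next_char = character at position 5 + 2 = 7 -> 'b'

Best match: offset=5, length=2 (matching 'ab' starting at position 0)
LZ77 triple: (5, 2, 'b')


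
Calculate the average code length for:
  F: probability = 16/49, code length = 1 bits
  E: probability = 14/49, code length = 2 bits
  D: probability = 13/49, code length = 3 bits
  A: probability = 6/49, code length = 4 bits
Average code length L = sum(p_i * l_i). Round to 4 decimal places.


Weighted contributions p_i * l_i:
  F: (16/49) * 1 = 16/49
  E: (14/49) * 2 = 28/49
  D: (13/49) * 3 = 39/49
  A: (6/49) * 4 = 24/49
Sum = (16 + 28 + 39 + 24)/49 = 107/49

L = 107/49 = 2.1837 bits/symbol


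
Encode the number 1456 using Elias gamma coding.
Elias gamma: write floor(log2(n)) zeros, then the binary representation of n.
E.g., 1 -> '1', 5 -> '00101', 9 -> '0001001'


num_bits = floor(log2(1456)) + 1 = 11
leading_zeros = num_bits - 1 = 10
binary(1456) = 10110110000

Elias gamma(1456) = '0000000000' + '10110110000' = 000000000010110110000 (21 bits)


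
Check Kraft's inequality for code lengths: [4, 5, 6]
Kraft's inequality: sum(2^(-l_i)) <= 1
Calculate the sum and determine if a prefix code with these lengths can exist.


Sum = 2^(-4) + 2^(-5) + 2^(-6)
    = 0.0625 + 0.03125 + 0.015625
    = 7/64 = 0.109375
Since 0.109375 <= 1, Kraft's inequality IS satisfied.
A prefix code with these lengths CAN exist.

Kraft sum = 0.109375. Satisfied.


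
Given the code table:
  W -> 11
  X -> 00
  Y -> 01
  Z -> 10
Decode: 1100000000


Decoding:
11 -> W
00 -> X
00 -> X
00 -> X
00 -> X


Result: WXXXX


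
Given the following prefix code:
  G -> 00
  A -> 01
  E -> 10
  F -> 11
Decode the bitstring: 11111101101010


Decoding step by step:
Bits 11 -> F
Bits 11 -> F
Bits 11 -> F
Bits 01 -> A
Bits 10 -> E
Bits 10 -> E
Bits 10 -> E


Decoded message: FFFAEEE


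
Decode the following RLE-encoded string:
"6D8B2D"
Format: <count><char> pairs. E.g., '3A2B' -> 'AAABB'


Expanding each <count><char> pair:
  6D -> 'DDDDDD'
  8B -> 'BBBBBBBB'
  2D -> 'DD'

Decoded = DDDDDDBBBBBBBBDD


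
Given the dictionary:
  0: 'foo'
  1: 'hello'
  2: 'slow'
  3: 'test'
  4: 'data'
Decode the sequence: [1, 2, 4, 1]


Look up each index in the dictionary:
  1 -> 'hello'
  2 -> 'slow'
  4 -> 'data'
  1 -> 'hello'

Decoded: "hello slow data hello"


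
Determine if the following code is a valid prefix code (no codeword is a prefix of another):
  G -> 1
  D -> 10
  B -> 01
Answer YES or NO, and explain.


Checking each pair (does one codeword prefix another?):
  G='1' vs D='10': prefix -- VIOLATION

NO -- this is NOT a valid prefix code. G (1) is a prefix of D (10).


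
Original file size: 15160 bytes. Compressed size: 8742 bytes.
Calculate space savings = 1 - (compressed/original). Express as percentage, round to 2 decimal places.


ratio = compressed/original = 8742/15160 = 0.576649
savings = 1 - ratio = 1 - 0.576649 = 0.423351
as a percentage: 0.423351 * 100 = 42.34%

Space savings = 1 - 8742/15160 = 42.34%


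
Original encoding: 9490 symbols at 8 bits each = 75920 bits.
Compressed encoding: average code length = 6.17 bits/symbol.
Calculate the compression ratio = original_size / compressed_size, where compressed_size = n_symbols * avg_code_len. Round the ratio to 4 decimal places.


original_size = n_symbols * orig_bits = 9490 * 8 = 75920 bits
compressed_size = n_symbols * avg_code_len = 9490 * 6.17 = 58553.3 bits
ratio = original_size / compressed_size = 75920 / 58553.3 = 1.2966

Compression ratio = 1.2966


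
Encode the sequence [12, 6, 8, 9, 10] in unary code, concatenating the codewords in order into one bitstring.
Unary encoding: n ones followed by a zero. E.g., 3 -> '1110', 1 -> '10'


Encode each number as n ones followed by a terminating 0:
  12 -> 1111111111110 (13 bits)
  6 -> 1111110 (7 bits)
  8 -> 111111110 (9 bits)
  9 -> 1111111110 (10 bits)
  10 -> 11111111110 (11 bits)
Total length = 13 + 7 + 9 + 10 + 11 = 50 bits.

Unary([12, 6, 8, 9, 10]) = 11111111111101111110111111110111111111011111111110 (50 bits)


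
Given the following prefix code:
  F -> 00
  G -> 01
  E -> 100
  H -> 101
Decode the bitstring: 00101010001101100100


Decoding step by step:
Bits 00 -> F
Bits 101 -> H
Bits 01 -> G
Bits 00 -> F
Bits 01 -> G
Bits 101 -> H
Bits 100 -> E
Bits 100 -> E


Decoded message: FHGFGHEE


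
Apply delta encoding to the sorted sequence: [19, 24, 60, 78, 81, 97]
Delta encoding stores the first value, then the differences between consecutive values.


First value: 19
Deltas:
  24 - 19 = 5
  60 - 24 = 36
  78 - 60 = 18
  81 - 78 = 3
  97 - 81 = 16


Delta encoded: [19, 5, 36, 18, 3, 16]


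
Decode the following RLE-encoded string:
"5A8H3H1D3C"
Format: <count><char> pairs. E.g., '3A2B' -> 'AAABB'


Expanding each <count><char> pair:
  5A -> 'AAAAA'
  8H -> 'HHHHHHHH'
  3H -> 'HHH'
  1D -> 'D'
  3C -> 'CCC'

Decoded = AAAAAHHHHHHHHHHHDCCC


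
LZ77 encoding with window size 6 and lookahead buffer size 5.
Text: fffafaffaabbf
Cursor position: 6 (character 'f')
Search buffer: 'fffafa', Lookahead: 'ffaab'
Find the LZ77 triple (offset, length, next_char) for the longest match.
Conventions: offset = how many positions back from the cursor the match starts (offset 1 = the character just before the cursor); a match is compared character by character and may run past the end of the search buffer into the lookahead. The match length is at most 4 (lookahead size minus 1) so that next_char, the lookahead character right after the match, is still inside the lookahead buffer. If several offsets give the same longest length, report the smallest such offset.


Try each offset into the search buffer:
  offset=1 (pos 5, char 'a'): match length 0
  offset=2 (pos 4, char 'f'): match length 1
  offset=3 (pos 3, char 'a'): match length 0
  offset=4 (pos 2, char 'f'): match length 1
  offset=5 (pos 1, char 'f'): match length 3
  offset=6 (pos 0, char 'f'): match length 2
Longest match has length 3 at offset 5.
next_char = character at position 6 + 3 = 9 -> 'a'

Best match: offset=5, length=3 (matching 'ffa' starting at position 1)
LZ77 triple: (5, 3, 'a')


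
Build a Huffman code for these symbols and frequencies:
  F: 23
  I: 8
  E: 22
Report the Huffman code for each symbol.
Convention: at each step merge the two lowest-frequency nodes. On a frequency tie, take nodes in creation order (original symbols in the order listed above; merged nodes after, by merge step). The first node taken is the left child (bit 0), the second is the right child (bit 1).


Huffman tree construction:
Step 1: Merge I(8) + E(22) = 30
Step 2: Merge F(23) + (I+E)(30) = 53
Read each symbol's code off the tree from the root (left child = 0, right child = 1).

Codes:
  F: 0 (length 1)
  I: 10 (length 2)
  E: 11 (length 2)
Average code length: 83/53 = 1.5660 bits/symbol


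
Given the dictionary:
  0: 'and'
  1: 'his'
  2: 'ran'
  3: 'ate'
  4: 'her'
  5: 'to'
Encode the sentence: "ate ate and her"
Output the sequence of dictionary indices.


Look up each word in the dictionary:
  'ate' -> 3
  'ate' -> 3
  'and' -> 0
  'her' -> 4

Encoded: [3, 3, 0, 4]


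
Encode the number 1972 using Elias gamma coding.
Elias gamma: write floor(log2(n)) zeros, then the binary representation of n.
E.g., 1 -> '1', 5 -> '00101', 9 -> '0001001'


num_bits = floor(log2(1972)) + 1 = 11
leading_zeros = num_bits - 1 = 10
binary(1972) = 11110110100

Elias gamma(1972) = '0000000000' + '11110110100' = 000000000011110110100 (21 bits)


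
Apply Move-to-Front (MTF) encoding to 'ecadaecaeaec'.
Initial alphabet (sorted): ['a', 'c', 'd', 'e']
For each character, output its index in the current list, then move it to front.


MTF encoding:
'e': index 3 in ['a', 'c', 'd', 'e'] -> ['e', 'a', 'c', 'd']
'c': index 2 in ['e', 'a', 'c', 'd'] -> ['c', 'e', 'a', 'd']
'a': index 2 in ['c', 'e', 'a', 'd'] -> ['a', 'c', 'e', 'd']
'd': index 3 in ['a', 'c', 'e', 'd'] -> ['d', 'a', 'c', 'e']
'a': index 1 in ['d', 'a', 'c', 'e'] -> ['a', 'd', 'c', 'e']
'e': index 3 in ['a', 'd', 'c', 'e'] -> ['e', 'a', 'd', 'c']
'c': index 3 in ['e', 'a', 'd', 'c'] -> ['c', 'e', 'a', 'd']
'a': index 2 in ['c', 'e', 'a', 'd'] -> ['a', 'c', 'e', 'd']
'e': index 2 in ['a', 'c', 'e', 'd'] -> ['e', 'a', 'c', 'd']
'a': index 1 in ['e', 'a', 'c', 'd'] -> ['a', 'e', 'c', 'd']
'e': index 1 in ['a', 'e', 'c', 'd'] -> ['e', 'a', 'c', 'd']
'c': index 2 in ['e', 'a', 'c', 'd'] -> ['c', 'e', 'a', 'd']


Output: [3, 2, 2, 3, 1, 3, 3, 2, 2, 1, 1, 2]


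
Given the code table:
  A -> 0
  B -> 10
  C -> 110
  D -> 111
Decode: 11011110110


Decoding:
110 -> C
111 -> D
10 -> B
110 -> C


Result: CDBC


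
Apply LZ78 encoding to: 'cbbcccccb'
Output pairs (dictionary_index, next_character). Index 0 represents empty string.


LZ78 encoding steps:
Dictionary: {0: ''}
Step 1: w='' (idx 0), next='c' -> output (0, 'c'), add 'c' as idx 1
Step 2: w='' (idx 0), next='b' -> output (0, 'b'), add 'b' as idx 2
Step 3: w='b' (idx 2), next='c' -> output (2, 'c'), add 'bc' as idx 3
Step 4: w='c' (idx 1), next='c' -> output (1, 'c'), add 'cc' as idx 4
Step 5: w='cc' (idx 4), next='b' -> output (4, 'b'), add 'ccb' as idx 5


Encoded: [(0, 'c'), (0, 'b'), (2, 'c'), (1, 'c'), (4, 'b')]


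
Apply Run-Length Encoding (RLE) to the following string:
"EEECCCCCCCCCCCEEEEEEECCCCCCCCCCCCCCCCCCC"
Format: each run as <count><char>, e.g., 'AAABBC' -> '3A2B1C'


Scanning runs left to right:
  i=0: run of 'E' x 3 -> '3E'
  i=3: run of 'C' x 11 -> '11C'
  i=14: run of 'E' x 7 -> '7E'
  i=21: run of 'C' x 19 -> '19C'

RLE = 3E11C7E19C


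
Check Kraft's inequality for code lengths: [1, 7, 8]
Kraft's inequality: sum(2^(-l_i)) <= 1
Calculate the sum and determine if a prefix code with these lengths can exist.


Sum = 2^(-1) + 2^(-7) + 2^(-8)
    = 0.5 + 0.0078125 + 0.00390625
    = 131/256 = 0.51171875
Since 0.51171875 <= 1, Kraft's inequality IS satisfied.
A prefix code with these lengths CAN exist.

Kraft sum = 0.51171875. Satisfied.


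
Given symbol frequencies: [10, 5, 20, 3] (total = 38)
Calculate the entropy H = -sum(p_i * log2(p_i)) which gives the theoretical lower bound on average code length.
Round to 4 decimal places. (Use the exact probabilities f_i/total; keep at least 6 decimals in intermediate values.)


Per-symbol terms -p_i * log2(p_i) with p_i = f_i/38:
  p = 10/38 = 0.263158: log2(p) = -1.925999, -p*log2(p) = 0.506842
  p = 5/38 = 0.131579: log2(p) = -2.925999, -p*log2(p) = 0.385000
  p = 20/38 = 0.526316: log2(p) = -0.925999, -p*log2(p) = 0.487368
  p = 3/38 = 0.078947: log2(p) = -3.662965, -p*log2(p) = 0.289181
H = 0.506842 + 0.385000 + 0.487368 + 0.289181 = 1.668391

H = 1.6684 bits/symbol


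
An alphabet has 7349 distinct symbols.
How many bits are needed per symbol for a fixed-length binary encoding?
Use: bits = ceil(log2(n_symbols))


log2(7349) = 12.8433
Bracket: 2^12 = 4096 < 7349 <= 2^13 = 8192
So ceil(log2(7349)) = 13

bits = ceil(log2(7349)) = ceil(12.8433) = 13 bits


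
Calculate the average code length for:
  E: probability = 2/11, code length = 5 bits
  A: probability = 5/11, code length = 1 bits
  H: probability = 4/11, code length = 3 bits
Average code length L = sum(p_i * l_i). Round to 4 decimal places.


Weighted contributions p_i * l_i:
  E: (2/11) * 5 = 10/11
  A: (5/11) * 1 = 5/11
  H: (4/11) * 3 = 12/11
Sum = (10 + 5 + 12)/11 = 27/11

L = 27/11 = 2.4545 bits/symbol


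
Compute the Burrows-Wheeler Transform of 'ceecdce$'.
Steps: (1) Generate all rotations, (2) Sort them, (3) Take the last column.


Rotations (sorted):
  0: $ceecdce -> last char: e
  1: cdce$cee -> last char: e
  2: ce$ceecd -> last char: d
  3: ceecdce$ -> last char: $
  4: dce$ceec -> last char: c
  5: e$ceecdc -> last char: c
  6: ecdce$ce -> last char: e
  7: eecdce$c -> last char: c


BWT = eed$ccec


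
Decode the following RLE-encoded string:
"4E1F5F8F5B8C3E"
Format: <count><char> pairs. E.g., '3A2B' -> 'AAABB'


Expanding each <count><char> pair:
  4E -> 'EEEE'
  1F -> 'F'
  5F -> 'FFFFF'
  8F -> 'FFFFFFFF'
  5B -> 'BBBBB'
  8C -> 'CCCCCCCC'
  3E -> 'EEE'

Decoded = EEEEFFFFFFFFFFFFFFBBBBBCCCCCCCCEEE


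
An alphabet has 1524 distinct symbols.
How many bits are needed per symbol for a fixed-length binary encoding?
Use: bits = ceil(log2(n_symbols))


log2(1524) = 10.5736
Bracket: 2^10 = 1024 < 1524 <= 2^11 = 2048
So ceil(log2(1524)) = 11

bits = ceil(log2(1524)) = ceil(10.5736) = 11 bits


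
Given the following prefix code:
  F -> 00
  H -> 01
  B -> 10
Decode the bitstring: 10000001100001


Decoding step by step:
Bits 10 -> B
Bits 00 -> F
Bits 00 -> F
Bits 01 -> H
Bits 10 -> B
Bits 00 -> F
Bits 01 -> H


Decoded message: BFFHBFH


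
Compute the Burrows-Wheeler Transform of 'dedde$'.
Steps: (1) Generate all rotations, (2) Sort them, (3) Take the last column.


Rotations (sorted):
  0: $dedde -> last char: e
  1: dde$de -> last char: e
  2: de$ded -> last char: d
  3: dedde$ -> last char: $
  4: e$dedd -> last char: d
  5: edde$d -> last char: d


BWT = eed$dd


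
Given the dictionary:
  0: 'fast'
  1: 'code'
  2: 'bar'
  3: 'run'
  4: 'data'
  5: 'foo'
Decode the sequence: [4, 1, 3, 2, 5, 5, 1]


Look up each index in the dictionary:
  4 -> 'data'
  1 -> 'code'
  3 -> 'run'
  2 -> 'bar'
  5 -> 'foo'
  5 -> 'foo'
  1 -> 'code'

Decoded: "data code run bar foo foo code"


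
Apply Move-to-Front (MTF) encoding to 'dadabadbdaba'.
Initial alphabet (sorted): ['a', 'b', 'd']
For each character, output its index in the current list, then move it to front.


MTF encoding:
'd': index 2 in ['a', 'b', 'd'] -> ['d', 'a', 'b']
'a': index 1 in ['d', 'a', 'b'] -> ['a', 'd', 'b']
'd': index 1 in ['a', 'd', 'b'] -> ['d', 'a', 'b']
'a': index 1 in ['d', 'a', 'b'] -> ['a', 'd', 'b']
'b': index 2 in ['a', 'd', 'b'] -> ['b', 'a', 'd']
'a': index 1 in ['b', 'a', 'd'] -> ['a', 'b', 'd']
'd': index 2 in ['a', 'b', 'd'] -> ['d', 'a', 'b']
'b': index 2 in ['d', 'a', 'b'] -> ['b', 'd', 'a']
'd': index 1 in ['b', 'd', 'a'] -> ['d', 'b', 'a']
'a': index 2 in ['d', 'b', 'a'] -> ['a', 'd', 'b']
'b': index 2 in ['a', 'd', 'b'] -> ['b', 'a', 'd']
'a': index 1 in ['b', 'a', 'd'] -> ['a', 'b', 'd']


Output: [2, 1, 1, 1, 2, 1, 2, 2, 1, 2, 2, 1]


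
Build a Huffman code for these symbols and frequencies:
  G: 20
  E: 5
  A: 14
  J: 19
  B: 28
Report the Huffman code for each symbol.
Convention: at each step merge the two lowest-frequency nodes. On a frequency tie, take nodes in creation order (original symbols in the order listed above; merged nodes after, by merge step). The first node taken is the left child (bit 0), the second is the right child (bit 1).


Huffman tree construction:
Step 1: Merge E(5) + A(14) = 19
Step 2: Merge J(19) + (E+A)(19) = 38
Step 3: Merge G(20) + B(28) = 48
Step 4: Merge (J+(E+A))(38) + (G+B)(48) = 86
Read each symbol's code off the tree from the root (left child = 0, right child = 1).

Codes:
  G: 10 (length 2)
  E: 010 (length 3)
  A: 011 (length 3)
  J: 00 (length 2)
  B: 11 (length 2)
Average code length: 191/86 = 2.2209 bits/symbol


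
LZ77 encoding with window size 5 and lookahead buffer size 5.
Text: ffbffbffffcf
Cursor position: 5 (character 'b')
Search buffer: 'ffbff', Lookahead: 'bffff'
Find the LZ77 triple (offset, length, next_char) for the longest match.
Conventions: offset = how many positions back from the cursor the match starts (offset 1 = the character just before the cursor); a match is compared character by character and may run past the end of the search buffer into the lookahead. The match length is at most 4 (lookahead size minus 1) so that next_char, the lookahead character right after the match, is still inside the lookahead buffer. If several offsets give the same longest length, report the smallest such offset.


Try each offset into the search buffer:
  offset=1 (pos 4, char 'f'): match length 0
  offset=2 (pos 3, char 'f'): match length 0
  offset=3 (pos 2, char 'b'): match length 3
  offset=4 (pos 1, char 'f'): match length 0
  offset=5 (pos 0, char 'f'): match length 0
Longest match has length 3 at offset 3.
next_char = character at position 5 + 3 = 8 -> 'f'

Best match: offset=3, length=3 (matching 'bff' starting at position 2)
LZ77 triple: (3, 3, 'f')


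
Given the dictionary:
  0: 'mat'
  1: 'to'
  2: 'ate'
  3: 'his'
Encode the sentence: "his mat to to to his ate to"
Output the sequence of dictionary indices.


Look up each word in the dictionary:
  'his' -> 3
  'mat' -> 0
  'to' -> 1
  'to' -> 1
  'to' -> 1
  'his' -> 3
  'ate' -> 2
  'to' -> 1

Encoded: [3, 0, 1, 1, 1, 3, 2, 1]


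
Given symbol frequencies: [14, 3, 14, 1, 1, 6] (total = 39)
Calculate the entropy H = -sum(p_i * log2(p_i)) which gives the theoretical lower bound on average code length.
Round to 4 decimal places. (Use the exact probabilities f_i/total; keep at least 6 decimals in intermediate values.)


Per-symbol terms -p_i * log2(p_i) with p_i = f_i/39:
  p = 14/39 = 0.358974: log2(p) = -1.478047, -p*log2(p) = 0.530581
  p = 3/39 = 0.076923: log2(p) = -3.700440, -p*log2(p) = 0.284649
  p = 14/39 = 0.358974: log2(p) = -1.478047, -p*log2(p) = 0.530581
  p = 1/39 = 0.025641: log2(p) = -5.285402, -p*log2(p) = 0.135523
  p = 1/39 = 0.025641: log2(p) = -5.285402, -p*log2(p) = 0.135523
  p = 6/39 = 0.153846: log2(p) = -2.700440, -p*log2(p) = 0.415452
H = 0.530581 + 0.284649 + 0.530581 + 0.135523 + 0.135523 + 0.415452 = 2.032309

H = 2.0323 bits/symbol


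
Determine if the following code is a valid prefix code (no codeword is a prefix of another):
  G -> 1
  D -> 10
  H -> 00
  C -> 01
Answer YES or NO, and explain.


Checking each pair (does one codeword prefix another?):
  G='1' vs D='10': prefix -- VIOLATION

NO -- this is NOT a valid prefix code. G (1) is a prefix of D (10).


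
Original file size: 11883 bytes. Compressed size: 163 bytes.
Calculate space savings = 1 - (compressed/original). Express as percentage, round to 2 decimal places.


ratio = compressed/original = 163/11883 = 0.013717
savings = 1 - ratio = 1 - 0.013717 = 0.986283
as a percentage: 0.986283 * 100 = 98.63%

Space savings = 1 - 163/11883 = 98.63%


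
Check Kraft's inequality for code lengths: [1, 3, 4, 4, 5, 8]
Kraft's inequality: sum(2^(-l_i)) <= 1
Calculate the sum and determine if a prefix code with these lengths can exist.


Sum = 2^(-1) + 2^(-3) + 2^(-4) + 2^(-4) + 2^(-5) + 2^(-8)
    = 0.5 + 0.125 + 0.0625 + 0.0625 + 0.03125 + 0.00390625
    = 201/256 = 0.78515625
Since 0.78515625 <= 1, Kraft's inequality IS satisfied.
A prefix code with these lengths CAN exist.

Kraft sum = 0.78515625. Satisfied.


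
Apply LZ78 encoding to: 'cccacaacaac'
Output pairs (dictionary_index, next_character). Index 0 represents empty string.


LZ78 encoding steps:
Dictionary: {0: ''}
Step 1: w='' (idx 0), next='c' -> output (0, 'c'), add 'c' as idx 1
Step 2: w='c' (idx 1), next='c' -> output (1, 'c'), add 'cc' as idx 2
Step 3: w='' (idx 0), next='a' -> output (0, 'a'), add 'a' as idx 3
Step 4: w='c' (idx 1), next='a' -> output (1, 'a'), add 'ca' as idx 4
Step 5: w='a' (idx 3), next='c' -> output (3, 'c'), add 'ac' as idx 5
Step 6: w='a' (idx 3), next='a' -> output (3, 'a'), add 'aa' as idx 6
Step 7: w='c' (idx 1), end of input -> output (1, '')


Encoded: [(0, 'c'), (1, 'c'), (0, 'a'), (1, 'a'), (3, 'c'), (3, 'a'), (1, '')]


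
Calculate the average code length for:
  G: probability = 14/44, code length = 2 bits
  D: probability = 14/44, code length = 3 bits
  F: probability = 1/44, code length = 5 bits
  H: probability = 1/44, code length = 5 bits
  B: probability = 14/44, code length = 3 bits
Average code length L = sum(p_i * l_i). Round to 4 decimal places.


Weighted contributions p_i * l_i:
  G: (14/44) * 2 = 28/44
  D: (14/44) * 3 = 42/44
  F: (1/44) * 5 = 5/44
  H: (1/44) * 5 = 5/44
  B: (14/44) * 3 = 42/44
Sum = (28 + 42 + 5 + 5 + 42)/44 = 122/44

L = 122/44 = 2.7727 bits/symbol


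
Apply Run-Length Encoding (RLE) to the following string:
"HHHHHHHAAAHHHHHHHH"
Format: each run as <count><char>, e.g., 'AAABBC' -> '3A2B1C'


Scanning runs left to right:
  i=0: run of 'H' x 7 -> '7H'
  i=7: run of 'A' x 3 -> '3A'
  i=10: run of 'H' x 8 -> '8H'

RLE = 7H3A8H


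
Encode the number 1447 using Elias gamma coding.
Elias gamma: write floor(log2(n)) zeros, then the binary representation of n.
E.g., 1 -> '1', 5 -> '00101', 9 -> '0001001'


num_bits = floor(log2(1447)) + 1 = 11
leading_zeros = num_bits - 1 = 10
binary(1447) = 10110100111

Elias gamma(1447) = '0000000000' + '10110100111' = 000000000010110100111 (21 bits)


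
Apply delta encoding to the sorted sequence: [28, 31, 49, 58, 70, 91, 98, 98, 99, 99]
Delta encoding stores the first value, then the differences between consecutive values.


First value: 28
Deltas:
  31 - 28 = 3
  49 - 31 = 18
  58 - 49 = 9
  70 - 58 = 12
  91 - 70 = 21
  98 - 91 = 7
  98 - 98 = 0
  99 - 98 = 1
  99 - 99 = 0


Delta encoded: [28, 3, 18, 9, 12, 21, 7, 0, 1, 0]


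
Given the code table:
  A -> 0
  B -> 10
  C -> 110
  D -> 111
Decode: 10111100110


Decoding:
10 -> B
111 -> D
10 -> B
0 -> A
110 -> C


Result: BDBAC


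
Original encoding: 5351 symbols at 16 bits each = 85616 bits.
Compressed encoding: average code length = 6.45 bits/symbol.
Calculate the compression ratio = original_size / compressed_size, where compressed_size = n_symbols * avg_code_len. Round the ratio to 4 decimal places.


original_size = n_symbols * orig_bits = 5351 * 16 = 85616 bits
compressed_size = n_symbols * avg_code_len = 5351 * 6.45 = 34513.95 bits
ratio = original_size / compressed_size = 85616 / 34513.95 = 2.4806

Compression ratio = 2.4806


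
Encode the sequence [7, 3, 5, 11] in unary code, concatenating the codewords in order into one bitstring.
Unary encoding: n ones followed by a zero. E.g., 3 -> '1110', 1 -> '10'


Encode each number as n ones followed by a terminating 0:
  7 -> 11111110 (8 bits)
  3 -> 1110 (4 bits)
  5 -> 111110 (6 bits)
  11 -> 111111111110 (12 bits)
Total length = 8 + 4 + 6 + 12 = 30 bits.

Unary([7, 3, 5, 11]) = 111111101110111110111111111110 (30 bits)


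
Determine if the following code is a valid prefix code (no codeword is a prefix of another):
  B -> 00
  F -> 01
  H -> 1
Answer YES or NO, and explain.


Checking each pair (does one codeword prefix another?):
  B='00' vs F='01': no prefix
  B='00' vs H='1': no prefix
  F='01' vs B='00': no prefix
  F='01' vs H='1': no prefix
  H='1' vs B='00': no prefix
  H='1' vs F='01': no prefix
No violation found over all pairs.

YES -- this is a valid prefix code. No codeword is a prefix of any other codeword.


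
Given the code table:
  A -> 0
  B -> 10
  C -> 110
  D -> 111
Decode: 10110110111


Decoding:
10 -> B
110 -> C
110 -> C
111 -> D


Result: BCCD


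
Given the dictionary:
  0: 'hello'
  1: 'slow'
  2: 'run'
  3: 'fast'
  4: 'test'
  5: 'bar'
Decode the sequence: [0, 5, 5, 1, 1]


Look up each index in the dictionary:
  0 -> 'hello'
  5 -> 'bar'
  5 -> 'bar'
  1 -> 'slow'
  1 -> 'slow'

Decoded: "hello bar bar slow slow"


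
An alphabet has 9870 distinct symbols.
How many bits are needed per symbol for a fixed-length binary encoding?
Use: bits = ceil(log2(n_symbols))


log2(9870) = 13.2688
Bracket: 2^13 = 8192 < 9870 <= 2^14 = 16384
So ceil(log2(9870)) = 14

bits = ceil(log2(9870)) = ceil(13.2688) = 14 bits


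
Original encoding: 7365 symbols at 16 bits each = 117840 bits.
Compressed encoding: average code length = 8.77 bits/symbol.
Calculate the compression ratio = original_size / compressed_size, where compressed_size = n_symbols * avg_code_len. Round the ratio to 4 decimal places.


original_size = n_symbols * orig_bits = 7365 * 16 = 117840 bits
compressed_size = n_symbols * avg_code_len = 7365 * 8.77 = 64591.05 bits
ratio = original_size / compressed_size = 117840 / 64591.05 = 1.8244

Compression ratio = 1.8244


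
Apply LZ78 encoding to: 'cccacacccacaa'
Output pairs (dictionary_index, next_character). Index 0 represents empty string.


LZ78 encoding steps:
Dictionary: {0: ''}
Step 1: w='' (idx 0), next='c' -> output (0, 'c'), add 'c' as idx 1
Step 2: w='c' (idx 1), next='c' -> output (1, 'c'), add 'cc' as idx 2
Step 3: w='' (idx 0), next='a' -> output (0, 'a'), add 'a' as idx 3
Step 4: w='c' (idx 1), next='a' -> output (1, 'a'), add 'ca' as idx 4
Step 5: w='cc' (idx 2), next='c' -> output (2, 'c'), add 'ccc' as idx 5
Step 6: w='a' (idx 3), next='c' -> output (3, 'c'), add 'ac' as idx 6
Step 7: w='a' (idx 3), next='a' -> output (3, 'a'), add 'aa' as idx 7


Encoded: [(0, 'c'), (1, 'c'), (0, 'a'), (1, 'a'), (2, 'c'), (3, 'c'), (3, 'a')]


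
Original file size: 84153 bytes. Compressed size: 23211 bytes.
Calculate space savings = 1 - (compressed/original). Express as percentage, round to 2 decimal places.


ratio = compressed/original = 23211/84153 = 0.275819
savings = 1 - ratio = 1 - 0.275819 = 0.724181
as a percentage: 0.724181 * 100 = 72.42%

Space savings = 1 - 23211/84153 = 72.42%


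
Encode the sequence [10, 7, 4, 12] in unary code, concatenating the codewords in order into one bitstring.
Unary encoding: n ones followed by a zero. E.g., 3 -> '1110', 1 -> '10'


Encode each number as n ones followed by a terminating 0:
  10 -> 11111111110 (11 bits)
  7 -> 11111110 (8 bits)
  4 -> 11110 (5 bits)
  12 -> 1111111111110 (13 bits)
Total length = 11 + 8 + 5 + 13 = 37 bits.

Unary([10, 7, 4, 12]) = 1111111111011111110111101111111111110 (37 bits)


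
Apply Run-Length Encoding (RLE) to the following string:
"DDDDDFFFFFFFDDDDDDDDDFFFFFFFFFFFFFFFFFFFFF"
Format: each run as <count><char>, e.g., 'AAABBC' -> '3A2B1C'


Scanning runs left to right:
  i=0: run of 'D' x 5 -> '5D'
  i=5: run of 'F' x 7 -> '7F'
  i=12: run of 'D' x 9 -> '9D'
  i=21: run of 'F' x 21 -> '21F'

RLE = 5D7F9D21F


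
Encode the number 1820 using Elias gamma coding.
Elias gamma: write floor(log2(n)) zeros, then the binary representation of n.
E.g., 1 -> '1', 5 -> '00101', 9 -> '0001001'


num_bits = floor(log2(1820)) + 1 = 11
leading_zeros = num_bits - 1 = 10
binary(1820) = 11100011100

Elias gamma(1820) = '0000000000' + '11100011100' = 000000000011100011100 (21 bits)


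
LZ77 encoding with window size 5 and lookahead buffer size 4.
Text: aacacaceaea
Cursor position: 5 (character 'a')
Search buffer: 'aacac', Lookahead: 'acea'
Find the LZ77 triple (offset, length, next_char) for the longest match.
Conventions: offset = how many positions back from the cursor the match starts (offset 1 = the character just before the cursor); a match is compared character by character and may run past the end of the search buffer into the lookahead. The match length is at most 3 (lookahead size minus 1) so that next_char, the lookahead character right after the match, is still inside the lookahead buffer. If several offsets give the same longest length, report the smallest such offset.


Try each offset into the search buffer:
  offset=1 (pos 4, char 'c'): match length 0
  offset=2 (pos 3, char 'a'): match length 2
  offset=3 (pos 2, char 'c'): match length 0
  offset=4 (pos 1, char 'a'): match length 2
  offset=5 (pos 0, char 'a'): match length 1
Longest match has length 2, found at offsets 2, 4; take the smallest, offset 2.
next_char = character at position 5 + 2 = 7 -> 'e'

Best match: offset=2, length=2 (matching 'ac' starting at position 3)
LZ77 triple: (2, 2, 'e')


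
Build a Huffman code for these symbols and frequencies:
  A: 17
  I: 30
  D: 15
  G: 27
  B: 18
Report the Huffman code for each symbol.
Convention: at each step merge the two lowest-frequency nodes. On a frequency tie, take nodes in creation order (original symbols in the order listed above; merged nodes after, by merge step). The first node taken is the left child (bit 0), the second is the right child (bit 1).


Huffman tree construction:
Step 1: Merge D(15) + A(17) = 32
Step 2: Merge B(18) + G(27) = 45
Step 3: Merge I(30) + (D+A)(32) = 62
Step 4: Merge (B+G)(45) + (I+(D+A))(62) = 107
Read each symbol's code off the tree from the root (left child = 0, right child = 1).

Codes:
  A: 111 (length 3)
  I: 10 (length 2)
  D: 110 (length 3)
  G: 01 (length 2)
  B: 00 (length 2)
Average code length: 246/107 = 2.2991 bits/symbol


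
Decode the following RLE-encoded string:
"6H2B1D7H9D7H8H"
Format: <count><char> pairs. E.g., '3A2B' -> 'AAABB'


Expanding each <count><char> pair:
  6H -> 'HHHHHH'
  2B -> 'BB'
  1D -> 'D'
  7H -> 'HHHHHHH'
  9D -> 'DDDDDDDDD'
  7H -> 'HHHHHHH'
  8H -> 'HHHHHHHH'

Decoded = HHHHHHBBDHHHHHHHDDDDDDDDDHHHHHHHHHHHHHHH


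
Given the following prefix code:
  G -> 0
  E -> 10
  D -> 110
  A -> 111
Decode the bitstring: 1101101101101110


Decoding step by step:
Bits 110 -> D
Bits 110 -> D
Bits 110 -> D
Bits 110 -> D
Bits 111 -> A
Bits 0 -> G


Decoded message: DDDDAG


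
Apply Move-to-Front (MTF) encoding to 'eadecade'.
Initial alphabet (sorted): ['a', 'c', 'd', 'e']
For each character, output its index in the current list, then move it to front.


MTF encoding:
'e': index 3 in ['a', 'c', 'd', 'e'] -> ['e', 'a', 'c', 'd']
'a': index 1 in ['e', 'a', 'c', 'd'] -> ['a', 'e', 'c', 'd']
'd': index 3 in ['a', 'e', 'c', 'd'] -> ['d', 'a', 'e', 'c']
'e': index 2 in ['d', 'a', 'e', 'c'] -> ['e', 'd', 'a', 'c']
'c': index 3 in ['e', 'd', 'a', 'c'] -> ['c', 'e', 'd', 'a']
'a': index 3 in ['c', 'e', 'd', 'a'] -> ['a', 'c', 'e', 'd']
'd': index 3 in ['a', 'c', 'e', 'd'] -> ['d', 'a', 'c', 'e']
'e': index 3 in ['d', 'a', 'c', 'e'] -> ['e', 'd', 'a', 'c']


Output: [3, 1, 3, 2, 3, 3, 3, 3]


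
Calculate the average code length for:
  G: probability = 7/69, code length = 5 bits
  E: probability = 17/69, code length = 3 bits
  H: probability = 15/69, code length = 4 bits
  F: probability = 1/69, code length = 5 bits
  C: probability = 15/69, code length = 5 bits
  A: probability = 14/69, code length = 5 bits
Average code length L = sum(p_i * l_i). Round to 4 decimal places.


Weighted contributions p_i * l_i:
  G: (7/69) * 5 = 35/69
  E: (17/69) * 3 = 51/69
  H: (15/69) * 4 = 60/69
  F: (1/69) * 5 = 5/69
  C: (15/69) * 5 = 75/69
  A: (14/69) * 5 = 70/69
Sum = (35 + 51 + 60 + 5 + 75 + 70)/69 = 296/69

L = 296/69 = 4.2899 bits/symbol


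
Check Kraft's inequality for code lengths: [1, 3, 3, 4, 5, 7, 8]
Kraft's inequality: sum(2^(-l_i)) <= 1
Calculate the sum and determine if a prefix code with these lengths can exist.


Sum = 2^(-1) + 2^(-3) + 2^(-3) + 2^(-4) + 2^(-5) + 2^(-7) + 2^(-8)
    = 0.5 + 0.125 + 0.125 + 0.0625 + 0.03125 + 0.0078125 + 0.00390625
    = 219/256 = 0.85546875
Since 0.85546875 <= 1, Kraft's inequality IS satisfied.
A prefix code with these lengths CAN exist.

Kraft sum = 0.85546875. Satisfied.


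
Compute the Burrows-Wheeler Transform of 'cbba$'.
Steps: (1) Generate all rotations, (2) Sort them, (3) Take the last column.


Rotations (sorted):
  0: $cbba -> last char: a
  1: a$cbb -> last char: b
  2: ba$cb -> last char: b
  3: bba$c -> last char: c
  4: cbba$ -> last char: $


BWT = abbc$


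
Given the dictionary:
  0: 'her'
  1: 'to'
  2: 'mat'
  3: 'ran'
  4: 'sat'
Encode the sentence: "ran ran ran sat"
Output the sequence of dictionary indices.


Look up each word in the dictionary:
  'ran' -> 3
  'ran' -> 3
  'ran' -> 3
  'sat' -> 4

Encoded: [3, 3, 3, 4]


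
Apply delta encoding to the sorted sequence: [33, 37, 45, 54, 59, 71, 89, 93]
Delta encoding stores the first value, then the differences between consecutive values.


First value: 33
Deltas:
  37 - 33 = 4
  45 - 37 = 8
  54 - 45 = 9
  59 - 54 = 5
  71 - 59 = 12
  89 - 71 = 18
  93 - 89 = 4


Delta encoded: [33, 4, 8, 9, 5, 12, 18, 4]


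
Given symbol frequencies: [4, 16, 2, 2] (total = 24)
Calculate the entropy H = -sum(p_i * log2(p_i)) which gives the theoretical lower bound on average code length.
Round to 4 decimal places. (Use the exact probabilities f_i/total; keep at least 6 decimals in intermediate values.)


Per-symbol terms -p_i * log2(p_i) with p_i = f_i/24:
  p = 4/24 = 0.166667: log2(p) = -2.584963, -p*log2(p) = 0.430827
  p = 16/24 = 0.666667: log2(p) = -0.584963, -p*log2(p) = 0.389975
  p = 2/24 = 0.083333: log2(p) = -3.584963, -p*log2(p) = 0.298747
  p = 2/24 = 0.083333: log2(p) = -3.584963, -p*log2(p) = 0.298747
H = 0.430827 + 0.389975 + 0.298747 + 0.298747 = 1.418296

H = 1.4183 bits/symbol


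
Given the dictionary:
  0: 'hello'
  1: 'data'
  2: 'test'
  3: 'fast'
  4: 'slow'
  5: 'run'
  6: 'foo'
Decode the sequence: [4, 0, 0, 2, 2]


Look up each index in the dictionary:
  4 -> 'slow'
  0 -> 'hello'
  0 -> 'hello'
  2 -> 'test'
  2 -> 'test'

Decoded: "slow hello hello test test"


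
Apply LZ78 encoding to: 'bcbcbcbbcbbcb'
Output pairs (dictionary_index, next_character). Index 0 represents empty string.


LZ78 encoding steps:
Dictionary: {0: ''}
Step 1: w='' (idx 0), next='b' -> output (0, 'b'), add 'b' as idx 1
Step 2: w='' (idx 0), next='c' -> output (0, 'c'), add 'c' as idx 2
Step 3: w='b' (idx 1), next='c' -> output (1, 'c'), add 'bc' as idx 3
Step 4: w='bc' (idx 3), next='b' -> output (3, 'b'), add 'bcb' as idx 4
Step 5: w='bcb' (idx 4), next='b' -> output (4, 'b'), add 'bcbb' as idx 5
Step 6: w='c' (idx 2), next='b' -> output (2, 'b'), add 'cb' as idx 6


Encoded: [(0, 'b'), (0, 'c'), (1, 'c'), (3, 'b'), (4, 'b'), (2, 'b')]
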